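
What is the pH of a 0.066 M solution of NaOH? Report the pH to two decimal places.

NaOH is a strong base; [OH-] = 0.066 M.
pOH = -log(0.066) = 1.18
pH = 14.00 - 1.18 = 12.82

pH = 12.82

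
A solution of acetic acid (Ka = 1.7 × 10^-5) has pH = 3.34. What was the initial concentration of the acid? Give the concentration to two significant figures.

[H+] = 10^(-3.34) = 4.57 × 10^-4 M = x
Ka = x²/(C₀ − x) ⇒ C₀ = x + x²/Ka
C₀ = 4.57 × 10^-4 + (4.57 × 10^-4)²/(1.7 × 10^-5) = 1.27 × 10^-2 M

C₀ = 1.3 × 10^-2 M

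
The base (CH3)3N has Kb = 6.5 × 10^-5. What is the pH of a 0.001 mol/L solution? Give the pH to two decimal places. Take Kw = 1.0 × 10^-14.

(CH3)3N + H2O ⇌ (CH3)3NH+ + OH-
From the ICE table, Kb = x²/(0.001 − x) = 6.5 × 10^-5.
The 5% rule fails; solving x² + Kb·x − Kb·C₀ = 0 exactly:
x = (−Kb + √(Kb² + 4·Kb·C₀))/2 = 2.25 × 10^-4 M
pOH = 3.65, so pH = 14.00 − pOH = 10.35

pH = 10.35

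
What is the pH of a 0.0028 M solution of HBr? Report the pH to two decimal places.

HBr is a strong acid and dissociates completely, so [H+] = 0.0028 M.
pH = -log(0.0028) = 2.55

pH = 2.55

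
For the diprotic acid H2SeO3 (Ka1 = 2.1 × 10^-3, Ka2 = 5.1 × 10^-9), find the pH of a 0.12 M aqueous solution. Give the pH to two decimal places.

Ka1 ≫ Ka2, so treat the first dissociation as the only significant source of H+.
Ka1 = x²/(0.12 − x) = 2.1 × 10^-3
Solving the quadratic: x = (−Ka1 + √(Ka1² + 4·Ka1·C₀))/2 = 1.49 × 10^-2 M
pH = −log(1.49 × 10^-2) = 1.83

pH = 1.83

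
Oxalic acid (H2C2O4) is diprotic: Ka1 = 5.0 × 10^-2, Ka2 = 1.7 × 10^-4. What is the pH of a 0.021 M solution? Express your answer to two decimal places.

Since Ka1 ≫ Ka2, the first ionization dominates [H+].
Ka1 = x²/(0.021 − x) = 5.0 × 10^-2
Solving the quadratic: x = (−Ka1 + √(Ka1² + 4·Ka1·C₀))/2 = 1.59 × 10^-2 M
pH = −log(1.59 × 10^-2) = 1.80

pH = 1.80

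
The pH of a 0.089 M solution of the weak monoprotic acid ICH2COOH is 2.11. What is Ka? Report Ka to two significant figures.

[H+] = 10^(-2.11) = 7.76 × 10^-3 M
At equilibrium [HA] = 0.089 − 7.76 × 10^-3 = 8.12 × 10^-2 M
Ka = [H+][A-]/[HA] = (7.76 × 10^-3)² / 8.12 × 10^-2 = 7.4 × 10^-4

Ka = 7.4 × 10^-4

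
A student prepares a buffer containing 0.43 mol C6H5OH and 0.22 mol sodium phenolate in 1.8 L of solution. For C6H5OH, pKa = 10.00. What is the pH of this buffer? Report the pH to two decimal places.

pH = pKa + log([A⁻]/[HA]) = 10.00 + log(0.22/0.43)
pH = 10.00 + (-0.291) = 9.71

pH = 9.71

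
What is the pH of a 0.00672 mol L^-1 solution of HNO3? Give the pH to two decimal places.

HNO3 is a strong acid and dissociates completely, so [H+] = 0.00672 M.
pH = -log(0.00672) = 2.17

pH = 2.17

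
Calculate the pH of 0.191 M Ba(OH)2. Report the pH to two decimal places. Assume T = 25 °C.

pH = 13.58

Ba(OH)2 is a strong base (each formula unit releases 2 OH-); [OH-] = 0.382 M.
pOH = -log(0.382) = 0.42
pH = 14.00 - 0.42 = 13.58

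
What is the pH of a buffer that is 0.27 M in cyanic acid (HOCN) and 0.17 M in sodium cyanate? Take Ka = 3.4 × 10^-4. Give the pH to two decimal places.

pKa = −log(3.4 × 10^-4) = 3.469
Using pH = pKa + log([base]/[acid]) with [base]/[acid] = 0.17/0.27:
pH = 3.469 + (-0.201) = 3.27

pH = 3.27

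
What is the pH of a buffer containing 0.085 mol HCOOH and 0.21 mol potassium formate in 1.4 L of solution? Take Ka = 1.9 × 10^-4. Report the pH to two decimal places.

pKa = −log(1.9 × 10^-4) = 3.721
pH = pKa + log([A⁻]/[HA]) = 3.721 + log(0.21/0.085)
pH = 3.721 + (+0.393) = 4.11

pH = 4.11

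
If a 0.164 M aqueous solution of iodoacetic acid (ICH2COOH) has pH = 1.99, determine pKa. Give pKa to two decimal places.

[H+] = 10^(-1.99) = 1.02 × 10^-2 M
At equilibrium [HA] = 0.164 − 1.02 × 10^-2 = 1.54 × 10^-1 M
Ka = [H+][A-]/[HA] = (1.02 × 10^-2)² / 1.54 × 10^-1 = 6.76 × 10^-4
pKa = -log(6.76 × 10^-4) = 3.17

pKa = 3.17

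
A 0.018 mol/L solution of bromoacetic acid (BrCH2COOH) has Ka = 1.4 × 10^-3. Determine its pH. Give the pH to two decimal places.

BrCH2COOH ⇌ BrCH2COO- + H+
Let x = [H+] at equilibrium. Ka = x²/(0.018 − x).
x is not negligible relative to C₀; solve x² + 0.0014·x − 2.52e-05 = 0.
x = (−Ka + √(Ka² + 4·Ka·C₀))/2 = 4.37 × 10^-3 M
pH = −log[H+] = −log(4.37 × 10^-3) = 2.36

pH = 2.36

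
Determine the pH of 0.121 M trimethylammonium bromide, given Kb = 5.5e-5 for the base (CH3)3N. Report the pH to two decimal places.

pH = 5.33

(CH3)3NH+ is the conjugate acid of the weak base (CH3)3N.
Ka = Kw/Kb = 1.0×10^-14 / 5.5 × 10^-5 = 1.82 × 10^-10
Ka = x²/(0.121 − x) = 1.82 × 10^-10
Assume x ≪ 0.121: x ≈ √(1.82 × 10^-10 × 0.121) = 4.69 × 10^-6 M
pH = −log(4.69 × 10^-6) = 5.33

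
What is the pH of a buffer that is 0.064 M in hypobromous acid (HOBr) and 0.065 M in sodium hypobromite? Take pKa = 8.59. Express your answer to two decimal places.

Using pH = pKa + log([base]/[acid]) with [base]/[acid] = 0.065/0.064:
pH = 8.59 + (+0.007) = 8.60

pH = 8.60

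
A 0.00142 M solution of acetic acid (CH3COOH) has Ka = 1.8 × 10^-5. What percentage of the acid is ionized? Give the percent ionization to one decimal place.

CH3COOH ⇌ CH3COO- + H+; let x = [H+] at equilibrium.
Solve x² + 1.8e-05x − 2.56e-08 = 0 → x = 1.51 × 10^-4 M
Fraction ionized = 1.51 × 10^-4 / 0.00142 = 0.1063 → 10.6%

10.6%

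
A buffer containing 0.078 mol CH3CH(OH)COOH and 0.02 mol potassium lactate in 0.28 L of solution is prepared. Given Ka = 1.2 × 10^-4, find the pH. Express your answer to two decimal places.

pH = 3.33

pKa = −log(1.2 × 10^-4) = 3.921
Henderson–Hasselbalch: pH = pKa + log([CH3CH(OH)COO-]/[CH3CH(OH)COOH]) = 3.921 + log(0.02/0.078)
pH = 3.921 + (-0.591) = 3.33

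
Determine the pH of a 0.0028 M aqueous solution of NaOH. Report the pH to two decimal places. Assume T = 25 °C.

pH = 11.45

NaOH is a strong base; [OH-] = 0.0028 M.
pOH = -log(0.0028) = 2.55
pH = 14.00 - 2.55 = 11.45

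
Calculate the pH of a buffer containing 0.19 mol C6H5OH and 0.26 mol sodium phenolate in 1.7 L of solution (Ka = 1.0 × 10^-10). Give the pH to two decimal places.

pH = 10.14

pKa = −log(1.0 × 10^-10) = 10.000
Using pH = pKa + log([base]/[acid]) with [base]/[acid] = 0.26/0.19:
pH = 10.000 + (+0.136) = 10.14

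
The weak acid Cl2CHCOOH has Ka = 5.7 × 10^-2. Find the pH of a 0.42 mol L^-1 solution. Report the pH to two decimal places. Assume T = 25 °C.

Cl2CHCOOH ⇌ Cl2CHCOO- + H+
Ka = [H+]²/(0.42 − [H+]) = 5.7 × 10^-2
[H+] is not negligible relative to C₀; solve [H+]² + 0.057·[H+] − 0.0239 = 0.
[H+] = (−Ka + √(Ka² + 4·Ka·C₀))/2 = 1.29 × 10^-1 M
pH = −log[H+] = −log(1.29 × 10^-1) = 0.89

pH = 0.89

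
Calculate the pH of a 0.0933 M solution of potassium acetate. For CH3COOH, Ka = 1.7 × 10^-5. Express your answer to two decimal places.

pH = 8.87

CH3COO- is the conjugate base of the weak acid CH3COOH.
Kb = Kw/Ka = 1.0×10^-14 / 1.7 × 10^-5 = 5.88 × 10^-10
From the ICE table, Kb = x²/(0.0933 − x) = 5.88 × 10^-10.
Assume x ≪ 0.0933: x ≈ √(5.88 × 10^-10 × 0.0933) = 7.41 × 10^-6 M
Check: 0.0079% ionized — well under 5%, approximation valid.
pOH = 5.13, so pH = 14.00 − pOH = 8.87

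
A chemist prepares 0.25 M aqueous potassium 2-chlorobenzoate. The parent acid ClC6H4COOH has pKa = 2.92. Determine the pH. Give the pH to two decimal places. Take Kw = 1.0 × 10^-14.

ClC6H4COO- is the conjugate base of the weak acid ClC6H4COOH.
Ka = 10^(−2.92) = 1.20 × 10^-3
Kb = Kw/Ka = 1.0×10^-14 / 1.20 × 10^-3 = 8.33 × 10^-12
From the ICE table, Kb = x²/(0.25 − x) = 8.33 × 10^-12.
Neglecting x in the denominator: x = √(8.33 × 10^-12 × 0.25) = 1.44 × 10^-6 M
Check: 0.00058% ionized — well under 5%, approximation valid.
pOH = 5.84, so pH = 14.00 − pOH = 8.16

pH = 8.16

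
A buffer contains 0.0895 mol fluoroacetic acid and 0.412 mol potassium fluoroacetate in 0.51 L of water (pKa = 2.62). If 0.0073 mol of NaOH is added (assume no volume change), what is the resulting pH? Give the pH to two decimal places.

OH- converts FCH2COOH to FCH2COO-: FCH2COOH → 0.0822 mol, FCH2COO- → 0.419 mol.
pH = pKa + log(n_FCH2COO-/n_FCH2COOH) = 2.62 + log(0.419/0.0822) = 2.62 + (+0.707)

pH = 3.33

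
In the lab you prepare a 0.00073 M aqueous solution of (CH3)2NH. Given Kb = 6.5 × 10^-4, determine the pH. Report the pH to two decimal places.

pH = 10.64

(CH3)2NH + H2O ⇌ (CH3)2NH2+ + OH-
Kb = [OH-]²/(0.00073 − [OH-]) = 6.5 × 10^-4
The 5% rule fails; solving [OH-]² + Kb·[OH-] − Kb·C₀ = 0 exactly:
[OH-] = [−0.00065 + √(0.00065² + 1.9e-06)]/2 = 4.37 × 10^-4 M
pOH = 3.36, so pH = 14.00 − pOH = 10.64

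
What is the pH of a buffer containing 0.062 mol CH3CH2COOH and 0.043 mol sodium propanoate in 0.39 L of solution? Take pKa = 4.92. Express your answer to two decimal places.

pH = 4.76

pH = pKa + log([A⁻]/[HA]) = 4.92 + log(0.043/0.062)
pH = 4.92 + (-0.159) = 4.76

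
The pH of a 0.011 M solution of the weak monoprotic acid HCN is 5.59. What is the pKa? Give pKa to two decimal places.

[H+] = 10^(-5.59) = 2.57 × 10^-6 M
At equilibrium [HA] = 0.011 − 2.57 × 10^-6 = 1.10 × 10^-2 M
Ka = [H+][A-]/[HA] = (2.57 × 10^-6)² / 1.10 × 10^-2 = 6.00 × 10^-10
pKa = -log(6.00 × 10^-10) = 9.22

pKa = 9.22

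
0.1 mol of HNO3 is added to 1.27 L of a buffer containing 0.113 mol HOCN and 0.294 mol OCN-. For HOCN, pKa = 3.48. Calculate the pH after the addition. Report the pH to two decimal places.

After neutralization: n(HOCN) = 0.213 mol, n(OCN-) = 0.194 mol.
Henderson–Hasselbalch with mole ratio 0.194/0.213: pH = 3.48 + (-0.041)

pH = 3.44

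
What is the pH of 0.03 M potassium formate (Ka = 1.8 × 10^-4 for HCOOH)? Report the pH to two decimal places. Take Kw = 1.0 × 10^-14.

pH = 8.11

HCOO- is the conjugate base of the weak acid HCOOH.
Kb = Kw/Ka = 1.0×10^-14 / 1.8 × 10^-4 = 5.56 × 10^-11
From the ICE table, Kb = [OH-]²/(0.03 − [OH-]) = 5.56 × 10^-11.
Assume [OH-] ≪ 0.03: [OH-] ≈ √(5.56 × 10^-11 × 0.03) = 1.29 × 10^-6 M
([OH-]/C₀ = 0.0043% < 5%, so the approximation holds.)
pOH = −log(1.29 × 10^-6) = 5.89; pH = 14.00 − 5.89 = 8.11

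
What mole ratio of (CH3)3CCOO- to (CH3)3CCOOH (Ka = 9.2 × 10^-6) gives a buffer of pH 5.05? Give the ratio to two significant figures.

pKa = -log(9.2 × 10^-6) = 5.036
pH = pKa + log(r) ⇒ log(r) = 5.05 − 5.036 = +0.014
r = [(CH3)3CCOO-]/[(CH3)3CCOOH] = 10^(+0.014) = 1.03

ratio = 1.0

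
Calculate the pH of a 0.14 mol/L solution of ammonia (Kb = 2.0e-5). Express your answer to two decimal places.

NH3 + H2O ⇌ NH4+ + OH-
Kb = x²/(0.14 − x) = 2.0 × 10^-5
Neglecting x in the denominator: x = √(2.0 × 10^-5 × 0.14) = 1.67 × 10^-3 M
(x/C₀ = 1.2% < 5%, so the approximation holds.)
pOH = −log(1.67 × 10^-3) = 2.78; pH = 14.00 − 2.78 = 11.22

pH = 11.22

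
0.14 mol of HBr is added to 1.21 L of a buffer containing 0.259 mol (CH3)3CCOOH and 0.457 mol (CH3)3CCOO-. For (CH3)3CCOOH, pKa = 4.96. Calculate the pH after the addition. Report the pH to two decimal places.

pH = 4.86

After neutralization: n((CH3)3CCOOH) = 0.399 mol, n((CH3)3CCOO-) = 0.317 mol.
pH = pKa + log(n_(CH3)3CCOO-/n_(CH3)3CCOOH) = 4.96 + log(0.317/0.399) = 4.96 + (-0.100)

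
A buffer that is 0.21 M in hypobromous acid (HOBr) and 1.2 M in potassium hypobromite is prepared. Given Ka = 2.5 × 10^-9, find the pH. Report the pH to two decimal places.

pKa = −log(2.5 × 10^-9) = 8.602
pH = pKa + log([A⁻]/[HA]) = 8.602 + log(1.2/0.21)
pH = 8.602 + (+0.757) = 9.36

pH = 9.36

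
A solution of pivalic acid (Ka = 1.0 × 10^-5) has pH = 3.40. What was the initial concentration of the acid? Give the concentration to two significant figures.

C₀ = 1.6 × 10^-2 M

[H+] = 10^(-3.40) = 3.98 × 10^-4 M = x
Ka = x²/(C₀ − x) ⇒ C₀ = x + x²/Ka
C₀ = 3.98 × 10^-4 + (3.98 × 10^-4)²/(1.0 × 10^-5) = 1.62 × 10^-2 M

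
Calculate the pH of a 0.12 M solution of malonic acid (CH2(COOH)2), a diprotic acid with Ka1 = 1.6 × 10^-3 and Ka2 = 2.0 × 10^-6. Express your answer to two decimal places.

Since Ka1 ≫ Ka2, the first ionization dominates [H+].
Ka1 = x²/(0.12 − x) = 1.6 × 10^-3
Solving the quadratic: x = (−Ka1 + √(Ka1² + 4·Ka1·C₀))/2 = 1.31 × 10^-2 M
pH = −log(1.31 × 10^-2) = 1.88

pH = 1.88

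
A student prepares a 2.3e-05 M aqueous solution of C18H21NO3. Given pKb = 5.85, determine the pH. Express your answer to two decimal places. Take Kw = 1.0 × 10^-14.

C18H21NO3 + H2O ⇌ C18H22NO3+ + OH-
Kb = 10^(−5.85) = 1.41 × 10^-6
From the ICE table, Kb = [OH-]²/(2.3e-05 − [OH-]) = 1.41 × 10^-6.
The 5% rule fails; solving [OH-]² + Kb·[OH-] − Kb·C₀ = 0 exactly:
[OH-] = [−1.41e-06 + √(1.41e-06² + 1.3e-10)]/2 = 5.03 × 10^-6 M
pOH = −log(5.03 × 10^-6) = 5.30; pH = 14.00 − 5.30 = 8.70

pH = 8.70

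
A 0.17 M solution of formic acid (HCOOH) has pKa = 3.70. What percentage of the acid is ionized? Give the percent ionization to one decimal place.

3.4%

HCOOH ⇌ HCOO- + H+; let x = [H+] at equilibrium.
Ka = 10^(−3.70) = 2.00 × 10^-4
x ≈ √(Ka·C₀) = √(2.00 × 10^-4 × 0.17) = 5.83 × 10^-3 M
Fraction ionized = 5.83 × 10^-3 / 0.17 = 0.0343 → 3.4%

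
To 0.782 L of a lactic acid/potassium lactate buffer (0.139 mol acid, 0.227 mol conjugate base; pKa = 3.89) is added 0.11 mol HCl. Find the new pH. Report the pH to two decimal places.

pH = 3.56

Added H+ converts CH3CH(OH)COO- to CH3CH(OH)COOH: CH3CH(OH)COOH → 0.249 mol, CH3CH(OH)COO- → 0.117 mol.
pH = pKa + log(n_CH3CH(OH)COO-/n_CH3CH(OH)COOH) = 3.89 + log(0.117/0.249) = 3.89 + (-0.328)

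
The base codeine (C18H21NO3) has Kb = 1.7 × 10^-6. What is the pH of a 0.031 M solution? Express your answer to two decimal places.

C18H21NO3 + H2O ⇌ C18H22NO3+ + OH-
Kb = [OH-]²/(0.031 − [OH-]) = 1.7 × 10^-6
Since Kb ≪ C₀, [OH-] ≈ √(Kb·C₀) = 2.30 × 10^-4 M.
([OH-]/C₀ = 0.74% < 5%, so the approximation holds.)
pOH = 3.64, so pH = 14.00 − pOH = 10.36

pH = 10.36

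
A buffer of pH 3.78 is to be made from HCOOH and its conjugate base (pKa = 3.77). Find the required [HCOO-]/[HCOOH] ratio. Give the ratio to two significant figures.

ratio = 1.0

pH = pKa + log(r) ⇒ log(r) = 3.78 − 3.77 = +0.01
r = [HCOO-]/[HCOOH] = 10^(+0.01) = 1.02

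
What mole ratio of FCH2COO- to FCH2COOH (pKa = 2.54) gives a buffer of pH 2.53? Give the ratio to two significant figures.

pH = pKa + log(r) ⇒ log(r) = 2.53 − 2.54 = -0.01
r = [FCH2COO-]/[FCH2COOH] = 10^(-0.01) = 0.977

ratio = 0.98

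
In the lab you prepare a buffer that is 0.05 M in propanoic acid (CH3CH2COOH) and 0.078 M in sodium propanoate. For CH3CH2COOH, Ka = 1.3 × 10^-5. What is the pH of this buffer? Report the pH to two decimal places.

pH = 5.08

pKa = −log(1.3 × 10^-5) = 4.886
Using pH = pKa + log([base]/[acid]) with [base]/[acid] = 0.078/0.05:
pH = 4.886 + (+0.193) = 5.08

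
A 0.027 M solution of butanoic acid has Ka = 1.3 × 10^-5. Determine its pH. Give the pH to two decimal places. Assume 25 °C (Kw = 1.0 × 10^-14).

pH = 3.23

CH3(CH2)2COOH ⇌ CH3(CH2)2COO- + H+
Ka = [H+]²/(0.027 − [H+]) = 1.3 × 10^-5
Assume [H+] ≪ 0.027: [H+] ≈ √(1.3 × 10^-5 × 0.027) = 5.92 × 10^-4 M
([H+]/C₀ = 2.2% < 5%, so the approximation holds.)
pH = −log(5.92 × 10^-4) = 3.23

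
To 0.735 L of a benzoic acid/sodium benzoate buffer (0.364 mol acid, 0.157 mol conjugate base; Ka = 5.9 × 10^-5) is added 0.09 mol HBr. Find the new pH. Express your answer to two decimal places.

Added H+ converts C6H5COO- to C6H5COOH: C6H5COOH → 0.454 mol, C6H5COO- → 0.067 mol.
pKa = −log(5.9 × 10^-5) = 4.229
pH = pKa + log([A⁻]/[HA]) = 4.229 + log(0.067/0.454) = 4.229 -0.831

pH = 3.40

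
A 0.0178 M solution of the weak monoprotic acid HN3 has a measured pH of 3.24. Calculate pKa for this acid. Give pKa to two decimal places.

[H+] = 10^(-3.24) = 5.75 × 10^-4 M
At equilibrium [HA] = 0.0178 − 5.75 × 10^-4 = 1.72 × 10^-2 M
Ka = [H+][A-]/[HA] = (5.75 × 10^-4)² / 1.72 × 10^-2 = 1.92 × 10^-5
pKa = -log(1.92 × 10^-5) = 4.72

pKa = 4.72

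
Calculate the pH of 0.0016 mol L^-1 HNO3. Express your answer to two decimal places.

pH = 2.80

HNO3 is a strong acid and dissociates completely, so [H+] = 0.0016 M.
pH = -log(0.0016) = 2.80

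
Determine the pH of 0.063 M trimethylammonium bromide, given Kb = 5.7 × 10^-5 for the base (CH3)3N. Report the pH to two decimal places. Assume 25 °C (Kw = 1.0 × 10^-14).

pH = 5.48

(CH3)3NH+ is the conjugate acid of the weak base (CH3)3N.
Ka = Kw/Kb = 1.0×10^-14 / 5.7 × 10^-5 = 1.75 × 10^-10
From the ICE table, Ka = [H+]²/(0.063 − [H+]) = 1.75 × 10^-10.
Since Ka ≪ C₀, [H+] ≈ √(Ka·C₀) = 3.32 × 10^-6 M.
Check: 0.0053% ionized — well under 5%, approximation valid.
pH = −log[H+] = −log(3.32 × 10^-6) = 5.48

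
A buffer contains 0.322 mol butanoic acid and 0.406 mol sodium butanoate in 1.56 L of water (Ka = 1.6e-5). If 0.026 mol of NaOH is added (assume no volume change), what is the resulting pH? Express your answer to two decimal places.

pH = 4.96

After neutralization: n(CH3(CH2)2COOH) = 0.296 mol, n(CH3(CH2)2COO-) = 0.432 mol.
pKa = −log(1.6 × 10^-5) = 4.796
Henderson–Hasselbalch with mole ratio 0.432/0.296: pH = 4.796 + (+0.164)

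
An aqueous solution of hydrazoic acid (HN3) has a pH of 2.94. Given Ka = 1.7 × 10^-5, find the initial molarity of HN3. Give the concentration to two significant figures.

C₀ = 7.9 × 10^-2 M

[H+] = 10^(-2.94) = 1.15 × 10^-3 M = x
Ka = x²/(C₀ − x) ⇒ C₀ = x + x²/Ka
C₀ = 1.15 × 10^-3 + (1.15 × 10^-3)²/(1.7 × 10^-5) = 7.89 × 10^-2 M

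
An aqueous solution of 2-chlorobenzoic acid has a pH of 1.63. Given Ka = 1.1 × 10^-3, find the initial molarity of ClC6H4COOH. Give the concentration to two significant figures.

[H+] = 10^(-1.63) = 2.34 × 10^-2 M = x
Ka = x²/(C₀ − x) ⇒ C₀ = x + x²/Ka
C₀ = 2.34 × 10^-2 + (2.34 × 10^-2)²/(1.1 × 10^-3) = 5.21 × 10^-1 M

C₀ = 5.2 × 10^-1 M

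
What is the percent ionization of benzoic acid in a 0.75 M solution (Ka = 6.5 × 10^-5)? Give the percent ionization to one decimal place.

0.9%

C6H5COOH ⇌ C6H5COO- + H+; let x = [H+] at equilibrium.
x ≈ √(Ka·C₀) = √(6.5 × 10^-5 × 0.75) = 6.98 × 10^-3 M
Fraction ionized = 6.98 × 10^-3 / 0.75 = 0.0093 → 0.9%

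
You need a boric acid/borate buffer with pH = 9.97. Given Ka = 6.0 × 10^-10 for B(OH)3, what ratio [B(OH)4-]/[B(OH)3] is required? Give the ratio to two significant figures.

ratio = 5.6

pKa = -log(6.0 × 10^-10) = 9.222
pH = pKa + log(r) ⇒ log(r) = 9.97 − 9.222 = +0.748
r = [B(OH)4-]/[B(OH)3] = 10^(+0.748) = 5.6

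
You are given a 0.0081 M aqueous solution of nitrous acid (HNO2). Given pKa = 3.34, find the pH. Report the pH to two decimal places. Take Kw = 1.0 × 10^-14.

HNO2 ⇌ NO2- + H+
Ka = 10^(−3.34) = 4.57 × 10^-4
Ka = [H+]²/(0.0081 − [H+]) = 4.57 × 10^-4
The 5% rule fails; solving [H+]² + Ka·[H+] − Ka·C₀ = 0 exactly:
[H+] = (−Ka + √(Ka² + 4·Ka·C₀))/2 = 1.71 × 10^-3 M
pH = −log(1.71 × 10^-3) = 2.77

pH = 2.77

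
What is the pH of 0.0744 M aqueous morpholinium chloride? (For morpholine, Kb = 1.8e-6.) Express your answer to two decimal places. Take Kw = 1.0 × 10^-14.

pH = 4.69

C4H8ONH2+ is the conjugate acid of the weak base C4H8ONH.
Ka = Kw/Kb = 1.0×10^-14 / 1.8 × 10^-6 = 5.56 × 10^-9
Ka = [H+]²/(0.0744 − [H+]) = 5.56 × 10^-9
Since Ka ≪ C₀, [H+] ≈ √(Ka·C₀) = 2.03 × 10^-5 M.
pH = −log[H+] = −log(2.03 × 10^-5) = 4.69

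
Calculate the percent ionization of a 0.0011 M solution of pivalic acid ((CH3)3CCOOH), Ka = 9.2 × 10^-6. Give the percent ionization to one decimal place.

(CH3)3CCOOH ⇌ (CH3)3CCOO- + H+; let x = [H+] at equilibrium.
Ka = x²/(C₀ − x); solving the quadratic gives x = 9.61 × 10^-5 M.
% ionization = x/C₀ × 100% = 9.61 × 10^-5/0.0011 × 100% = 8.7%

8.7%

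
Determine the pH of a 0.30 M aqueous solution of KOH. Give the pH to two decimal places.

KOH is a strong base; [OH-] = 0.3 M.
pOH = -log(0.3) = 0.52
pH = 14.00 - 0.52 = 13.48

pH = 13.48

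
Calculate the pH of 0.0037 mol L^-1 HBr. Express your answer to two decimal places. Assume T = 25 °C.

pH = 2.43

HBr is a strong acid and dissociates completely, so [H+] = 0.0037 M.
pH = -log(0.0037) = 2.43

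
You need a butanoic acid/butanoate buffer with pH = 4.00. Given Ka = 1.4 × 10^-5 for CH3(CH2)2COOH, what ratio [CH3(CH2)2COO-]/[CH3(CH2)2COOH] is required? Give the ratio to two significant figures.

pKa = -log(1.4 × 10^-5) = 4.854
pH = pKa + log(r) ⇒ log(r) = 4.00 − 4.854 = -0.854
r = [CH3(CH2)2COO-]/[CH3(CH2)2COOH] = 10^(-0.854) = 0.14

ratio = 0.14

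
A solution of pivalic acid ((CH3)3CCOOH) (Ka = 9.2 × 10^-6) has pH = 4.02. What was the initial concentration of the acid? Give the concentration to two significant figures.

C₀ = 1.1 × 10^-3 M

[H+] = 10^(-4.02) = 9.55 × 10^-5 M = x
Ka = x²/(C₀ − x) ⇒ C₀ = x + x²/Ka
C₀ = 9.55 × 10^-5 + (9.55 × 10^-5)²/(9.2 × 10^-6) = 1.09 × 10^-3 M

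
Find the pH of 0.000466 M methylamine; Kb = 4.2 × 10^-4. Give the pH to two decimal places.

pH = 10.45

CH3NH2 + H2O ⇌ CH3NH3+ + OH-
Kb = x²/(0.000466 − x) = 4.2 × 10^-4
The 5% rule fails; solving x² + Kb·x − Kb·C₀ = 0 exactly:
x = (−Kb + √(Kb² + 4·Kb·C₀))/2 = 2.80 × 10^-4 M
pOH = 3.55, so pH = 14.00 − pOH = 10.45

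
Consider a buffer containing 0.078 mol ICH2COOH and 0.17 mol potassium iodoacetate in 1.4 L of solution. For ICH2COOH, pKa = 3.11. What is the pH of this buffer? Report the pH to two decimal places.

pH = pKa + log([A⁻]/[HA]) = 3.11 + log(0.17/0.078)
pH = 3.11 + (+0.338) = 3.45

pH = 3.45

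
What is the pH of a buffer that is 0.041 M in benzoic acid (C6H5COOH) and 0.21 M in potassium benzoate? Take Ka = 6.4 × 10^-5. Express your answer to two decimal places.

pH = 4.90

pKa = −log(6.4 × 10^-5) = 4.194
Using pH = pKa + log([base]/[acid]) with [base]/[acid] = 0.21/0.041:
pH = 4.194 + (+0.709) = 4.90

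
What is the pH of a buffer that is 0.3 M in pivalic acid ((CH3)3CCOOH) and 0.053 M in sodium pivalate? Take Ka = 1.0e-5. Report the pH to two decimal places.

pKa = −log(1.0 × 10^-5) = 5.000
pH = pKa + log([A⁻]/[HA]) = 5.000 + log(0.053/0.3)
pH = 5.000 + (-0.753) = 4.25

pH = 4.25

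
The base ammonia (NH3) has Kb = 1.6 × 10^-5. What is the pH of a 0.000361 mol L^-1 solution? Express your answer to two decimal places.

pH = 9.84

NH3 + H2O ⇌ NH4+ + OH-
Kb = x²/(0.000361 − x) = 1.6 × 10^-5
The 5% rule fails; solving x² + Kb·x − Kb·C₀ = 0 exactly:
x = [−1.6e-05 + √(1.6e-05² + 2.31e-08)]/2 = 6.84 × 10^-5 M
pOH = −log(6.84 × 10^-5) = 4.16; pH = 14.00 − 4.16 = 9.84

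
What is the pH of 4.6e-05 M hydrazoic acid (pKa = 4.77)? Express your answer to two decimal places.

pH = 4.68

HN3 ⇌ N3- + H+
Ka = 10^(−4.77) = 1.70 × 10^-5
Ka = [H+]²/(4.6e-05 − [H+]) = 1.70 × 10^-5
The 5% rule fails; solving [H+]² + Ka·[H+] − Ka·C₀ = 0 exactly:
[H+] = [−1.7e-05 + √(1.7e-05² + 3.13e-09)]/2 = 2.07 × 10^-5 M
pH = −log(2.07 × 10^-5) = 4.68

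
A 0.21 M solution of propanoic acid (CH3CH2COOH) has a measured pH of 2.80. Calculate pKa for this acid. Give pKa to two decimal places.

[H+] = 10^(-2.80) = 1.58 × 10^-3 M
At equilibrium [HA] = 0.21 − 1.58 × 10^-3 = 2.08 × 10^-1 M
Ka = [H+][A-]/[HA] = (1.58 × 10^-3)² / 2.08 × 10^-1 = 1.20 × 10^-5
pKa = -log(1.20 × 10^-5) = 4.92

pKa = 4.92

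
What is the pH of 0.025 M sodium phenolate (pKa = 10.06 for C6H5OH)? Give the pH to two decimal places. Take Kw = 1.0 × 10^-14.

C6H5O- is the conjugate base of the weak acid C6H5OH.
Ka = 10^(−10.06) = 8.71 × 10^-11
Kb = Kw/Ka = 1.0×10^-14 / 8.71 × 10^-11 = 1.15 × 10^-4
From the ICE table, Kb = [OH-]²/(0.025 − [OH-]) = 1.15 × 10^-4.
[OH-] is not negligible relative to C₀; solve [OH-]² + 0.000115·[OH-] − 2.88e-06 = 0.
[OH-] = [−0.000115 + √(0.000115² + 1.15e-05)]/2 = 1.64 × 10^-3 M
pOH = −log(1.64 × 10^-3) = 2.79; pH = 14.00 − 2.79 = 11.21

pH = 11.21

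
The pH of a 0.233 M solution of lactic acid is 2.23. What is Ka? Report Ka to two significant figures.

Ka = 1.5 × 10^-4

[H+] = 10^(-2.23) = 5.89 × 10^-3 M
At equilibrium [HA] = 0.233 − 5.89 × 10^-3 = 2.27 × 10^-1 M
Ka = [H+][A-]/[HA] = (5.89 × 10^-3)² / 2.27 × 10^-1 = 1.5 × 10^-4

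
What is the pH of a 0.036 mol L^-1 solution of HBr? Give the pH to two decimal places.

HBr is a strong acid and dissociates completely, so [H+] = 0.036 M.
pH = -log(0.036) = 1.44

pH = 1.44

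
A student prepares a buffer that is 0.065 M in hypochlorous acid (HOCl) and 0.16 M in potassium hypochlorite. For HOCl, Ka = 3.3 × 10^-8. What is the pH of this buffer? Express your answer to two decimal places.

pKa = −log(3.3 × 10^-8) = 7.481
pH = pKa + log([A⁻]/[HA]) = 7.481 + log(0.16/0.065)
pH = 7.481 + (+0.391) = 7.87

pH = 7.87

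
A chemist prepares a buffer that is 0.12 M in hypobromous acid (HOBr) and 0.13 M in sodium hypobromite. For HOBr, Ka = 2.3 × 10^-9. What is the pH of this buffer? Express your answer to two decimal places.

pKa = −log(2.3 × 10^-9) = 8.638
pH = pKa + log([A⁻]/[HA]) = 8.638 + log(0.13/0.12)
pH = 8.638 + (+0.035) = 8.67

pH = 8.67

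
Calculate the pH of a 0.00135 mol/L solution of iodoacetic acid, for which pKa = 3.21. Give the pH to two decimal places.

ICH2COOH ⇌ ICH2COO- + H+
Ka = 10^(−3.21) = 6.17 × 10^-4
From the ICE table, Ka = x²/(0.00135 − x) = 6.17 × 10^-4.
The 5% rule fails; solving x² + Ka·x − Ka·C₀ = 0 exactly:
x = [−0.000617 + √(0.000617² + 3.33e-06)]/2 = 6.55 × 10^-4 M
pH = −log(6.55 × 10^-4) = 3.18

pH = 3.18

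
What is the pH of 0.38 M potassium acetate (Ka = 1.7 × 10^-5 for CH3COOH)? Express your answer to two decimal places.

CH3COO- is the conjugate base of the weak acid CH3COOH.
Kb = Kw/Ka = 1.0×10^-14 / 1.7 × 10^-5 = 5.88 × 10^-10
From the ICE table, Kb = [OH-]²/(0.38 − [OH-]) = 5.88 × 10^-10.
Assume [OH-] ≪ 0.38: [OH-] ≈ √(5.88 × 10^-10 × 0.38) = 1.49 × 10^-5 M
([OH-]/C₀ = 0.0039% < 5%, so the approximation holds.)
pOH = 4.83, so pH = 14.00 − pOH = 9.17

pH = 9.17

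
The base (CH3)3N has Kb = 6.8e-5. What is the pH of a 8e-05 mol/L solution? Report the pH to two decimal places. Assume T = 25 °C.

(CH3)3N + H2O ⇌ (CH3)3NH+ + OH-
From the ICE table, Kb = x²/(8e-05 − x) = 6.8 × 10^-5.
The 5% rule fails; solving x² + Kb·x − Kb·C₀ = 0 exactly:
x = (−Kb + √(Kb² + 4·Kb·C₀))/2 = 4.72 × 10^-5 M
pOH = −log(4.72 × 10^-5) = 4.33; pH = 14.00 − 4.33 = 9.67

pH = 9.67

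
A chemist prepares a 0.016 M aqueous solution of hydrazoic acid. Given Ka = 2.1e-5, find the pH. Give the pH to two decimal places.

HN3 ⇌ N3- + H+
Let x = [H+] at equilibrium. Ka = x²/(0.016 − x).
Neglecting x in the denominator: x = √(2.1 × 10^-5 × 0.016) = 5.80 × 10^-4 M
(x/C₀ = 3.6% < 5%, so the approximation holds.)
pH = −log(5.80 × 10^-4) = 3.24

pH = 3.24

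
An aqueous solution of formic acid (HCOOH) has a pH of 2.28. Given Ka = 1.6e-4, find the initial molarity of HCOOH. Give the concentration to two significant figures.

[H+] = 10^(-2.28) = 5.25 × 10^-3 M = x
Ka = x²/(C₀ − x) ⇒ C₀ = x + x²/Ka
C₀ = 5.25 × 10^-3 + (5.25 × 10^-3)²/(1.6 × 10^-4) = 1.78 × 10^-1 M

C₀ = 1.8 × 10^-1 M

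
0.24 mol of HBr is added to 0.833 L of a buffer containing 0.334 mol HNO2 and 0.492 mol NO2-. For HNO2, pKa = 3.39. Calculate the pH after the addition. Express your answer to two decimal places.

pH = 3.03

After neutralization: n(HNO2) = 0.574 mol, n(NO2-) = 0.252 mol.
Henderson–Hasselbalch with mole ratio 0.252/0.574: pH = 3.39 + (-0.358)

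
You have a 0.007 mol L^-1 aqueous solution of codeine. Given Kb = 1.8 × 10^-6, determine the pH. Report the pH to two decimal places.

C18H21NO3 + H2O ⇌ C18H22NO3+ + OH-
From the ICE table, Kb = x²/(0.007 − x) = 1.8 × 10^-6.
Neglecting x in the denominator: x = √(1.8 × 10^-6 × 0.007) = 1.12 × 10^-4 M
(x/C₀ = 1.6% < 5%, so the approximation holds.)
pOH = −log(1.12 × 10^-4) = 3.95; pH = 14.00 − 3.95 = 10.05

pH = 10.05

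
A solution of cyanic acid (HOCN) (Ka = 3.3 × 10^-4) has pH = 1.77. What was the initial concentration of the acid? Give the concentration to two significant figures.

C₀ = 8.9 × 10^-1 M

[H+] = 10^(-1.77) = 1.70 × 10^-2 M = x
Ka = x²/(C₀ − x) ⇒ C₀ = x + x²/Ka
C₀ = 1.70 × 10^-2 + (1.70 × 10^-2)²/(3.3 × 10^-4) = 8.93 × 10^-1 M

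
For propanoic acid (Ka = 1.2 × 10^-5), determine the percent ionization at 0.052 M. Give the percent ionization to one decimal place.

1.5%

CH3CH2COOH ⇌ CH3CH2COO- + H+; let x = [H+] at equilibrium.
x ≈ √(Ka·C₀) = √(1.2 × 10^-5 × 0.052) = 7.90 × 10^-4 M
% ionization = x/C₀ × 100% = 7.90 × 10^-4/0.052 × 100% = 1.5%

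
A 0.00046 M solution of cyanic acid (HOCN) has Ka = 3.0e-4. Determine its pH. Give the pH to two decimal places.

HOCN ⇌ OCN- + H+
From the ICE table, Ka = x²/(0.00046 − x) = 3.0 × 10^-4.
Here C₀/Ka ≈ 1.53, so the small-x approximation fails. Use the quadratic:
x = (−Ka + √(Ka² + 4·Ka·C₀))/2 = 2.51 × 10^-4 M
pH = −log(2.51 × 10^-4) = 3.60

pH = 3.60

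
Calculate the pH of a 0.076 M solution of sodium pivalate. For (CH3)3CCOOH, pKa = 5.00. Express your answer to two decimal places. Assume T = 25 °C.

(CH3)3CCOO- is the conjugate base of the weak acid (CH3)3CCOOH.
Ka = 10^(−5.00) = 1.00 × 10^-5
Kb = Kw/Ka = 1.0×10^-14 / 1.00 × 10^-5 = 1.00 × 10^-9
Let x = [OH-] at equilibrium. Kb = x²/(0.076 − x).
Neglecting x in the denominator: x = √(1.00 × 10^-9 × 0.076) = 8.72 × 10^-6 M
(x/C₀ = 0.011% < 5%, so the approximation holds.)
pOH = 5.06, so pH = 14.00 − pOH = 8.94

pH = 8.94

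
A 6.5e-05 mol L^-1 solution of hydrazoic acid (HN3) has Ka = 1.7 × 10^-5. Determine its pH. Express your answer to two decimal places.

HN3 ⇌ N3- + H+
From the ICE table, Ka = [H+]²/(6.5e-05 − [H+]) = 1.7 × 10^-5.
Here C₀/Ka ≈ 3.82, so the small-[H+] approximation fails. Use the quadratic:
[H+] = (−Ka + √(Ka² + 4·Ka·C₀))/2 = 2.58 × 10^-5 M
pH = −log[H+] = −log(2.58 × 10^-5) = 4.59

pH = 4.59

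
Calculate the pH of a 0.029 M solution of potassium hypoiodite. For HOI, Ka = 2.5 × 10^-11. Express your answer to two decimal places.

pH = 11.51

OI- is the conjugate base of the weak acid HOI.
Kb = Kw/Ka = 1.0×10^-14 / 2.5 × 10^-11 = 4.00 × 10^-4
Kb = [OH-]²/(0.029 − [OH-]) = 4.00 × 10^-4
The 5% rule fails; solving [OH-]² + Kb·[OH-] − Kb·C₀ = 0 exactly:
[OH-] = [−0.0004 + √(0.0004² + 4.64e-05)]/2 = 3.21 × 10^-3 M
pOH = −log(3.21 × 10^-3) = 2.49; pH = 14.00 − 2.49 = 11.51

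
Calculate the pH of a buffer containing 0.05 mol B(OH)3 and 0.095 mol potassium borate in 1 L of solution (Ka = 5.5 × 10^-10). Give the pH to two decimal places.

pH = 9.54

pKa = −log(5.5 × 10^-10) = 9.260
Using pH = pKa + log([base]/[acid]) with [base]/[acid] = 0.095/0.05:
pH = 9.260 + (+0.279) = 9.54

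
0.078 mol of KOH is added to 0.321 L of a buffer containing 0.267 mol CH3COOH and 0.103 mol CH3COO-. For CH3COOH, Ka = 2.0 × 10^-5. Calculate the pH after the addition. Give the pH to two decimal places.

pH = 4.68

After neutralization: n(CH3COOH) = 0.189 mol, n(CH3COO-) = 0.181 mol.
pKa = −log(2.0 × 10^-5) = 4.699
Henderson–Hasselbalch with mole ratio 0.181/0.189: pH = 4.699 + (-0.019)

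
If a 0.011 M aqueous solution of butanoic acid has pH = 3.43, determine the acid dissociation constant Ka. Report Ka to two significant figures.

[H+] = 10^(-3.43) = 3.72 × 10^-4 M
At equilibrium [HA] = 0.011 − 3.72 × 10^-4 = 1.06 × 10^-2 M
Ka = [H+][A-]/[HA] = (3.72 × 10^-4)² / 1.06 × 10^-2 = 1.3 × 10^-5

Ka = 1.3 × 10^-5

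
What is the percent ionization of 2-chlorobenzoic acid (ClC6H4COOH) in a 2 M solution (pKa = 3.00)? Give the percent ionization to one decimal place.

ClC6H4COOH ⇌ ClC6H4COO- + H+; let x = [H+] at equilibrium.
Ka = 10^(−3.00) = 1.00 × 10^-3
x ≈ √(Ka·C₀) = √(1.00 × 10^-3 × 2) = 4.47 × 10^-2 M
% ionization = x/C₀ × 100% = 4.47 × 10^-2/2 × 100% = 2.2%

2.2%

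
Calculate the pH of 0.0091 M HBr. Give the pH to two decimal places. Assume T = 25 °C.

HBr is a strong acid and dissociates completely, so [H+] = 0.0091 M.
pH = -log(0.0091) = 2.04

pH = 2.04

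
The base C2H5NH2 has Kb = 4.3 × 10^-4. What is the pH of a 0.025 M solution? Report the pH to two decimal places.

C2H5NH2 + H2O ⇌ C2H5NH3+ + OH-
From the ICE table, Kb = [OH-]²/(0.025 − [OH-]) = 4.3 × 10^-4.
Here C₀/Kb ≈ 58.1, so the small-[OH-] approximation fails. Use the quadratic:
[OH-] = (−Kb + √(Kb² + 4·Kb·C₀))/2 = 3.07 × 10^-3 M
pOH = −log(3.07 × 10^-3) = 2.51; pH = 14.00 − 2.51 = 11.49

pH = 11.49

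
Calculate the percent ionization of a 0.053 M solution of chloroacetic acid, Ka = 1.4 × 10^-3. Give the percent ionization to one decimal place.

15.0%

ClCH2COOH ⇌ ClCH2COO- + H+; let x = [H+] at equilibrium.
Ka = x²/(C₀ − x); solving the quadratic gives x = 7.94 × 10^-3 M.
% ionization = x/C₀ × 100% = 7.94 × 10^-3/0.053 × 100% = 15.0%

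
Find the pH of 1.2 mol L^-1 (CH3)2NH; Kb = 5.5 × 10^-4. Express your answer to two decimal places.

(CH3)2NH + H2O ⇌ (CH3)2NH2+ + OH-
Let x = [OH-] at equilibrium. Kb = x²/(1.2 − x).
Since Kb ≪ C₀, x ≈ √(Kb·C₀) = 2.57 × 10^-2 M.
Check: 2.1% ionized — well under 5%, approximation valid.
pOH = −log(2.57 × 10^-2) = 1.59; pH = 14.00 − 1.59 = 12.41

pH = 12.41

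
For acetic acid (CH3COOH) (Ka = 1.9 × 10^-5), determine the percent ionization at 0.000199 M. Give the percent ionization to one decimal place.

26.5%

CH3COOH ⇌ CH3COO- + H+; let x = [H+] at equilibrium.
Ka = x²/(C₀ − x); solving the quadratic gives x = 5.27 × 10^-5 M.
Fraction ionized = 5.27 × 10^-5 / 0.000199 = 0.2648 → 26.5%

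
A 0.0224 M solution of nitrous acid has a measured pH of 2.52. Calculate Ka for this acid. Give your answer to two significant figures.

[H+] = 10^(-2.52) = 3.02 × 10^-3 M
At equilibrium [HA] = 0.0224 − 3.02 × 10^-3 = 1.94 × 10^-2 M
Ka = [H+][A-]/[HA] = (3.02 × 10^-3)² / 1.94 × 10^-2 = 4.7 × 10^-4

Ka = 4.7 × 10^-4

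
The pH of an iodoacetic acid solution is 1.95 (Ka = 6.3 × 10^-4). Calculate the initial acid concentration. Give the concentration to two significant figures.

C₀ = 2.1 × 10^-1 M

[H+] = 10^(-1.95) = 1.12 × 10^-2 M = x
Ka = x²/(C₀ − x) ⇒ C₀ = x + x²/Ka
C₀ = 1.12 × 10^-2 + (1.12 × 10^-2)²/(6.3 × 10^-4) = 2.10 × 10^-1 M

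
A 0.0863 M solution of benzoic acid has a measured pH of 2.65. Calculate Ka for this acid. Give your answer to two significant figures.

Ka = 6.0 × 10^-5

[H+] = 10^(-2.65) = 2.24 × 10^-3 M
At equilibrium [HA] = 0.0863 − 2.24 × 10^-3 = 8.41 × 10^-2 M
Ka = [H+][A-]/[HA] = (2.24 × 10^-3)² / 8.41 × 10^-2 = 6.0 × 10^-5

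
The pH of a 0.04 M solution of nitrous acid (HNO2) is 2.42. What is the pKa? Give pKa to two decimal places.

pKa = 3.40

[H+] = 10^(-2.42) = 3.80 × 10^-3 M
At equilibrium [HA] = 0.04 − 3.80 × 10^-3 = 3.62 × 10^-2 M
Ka = [H+][A-]/[HA] = (3.80 × 10^-3)² / 3.62 × 10^-2 = 3.99 × 10^-4
pKa = -log(3.99 × 10^-4) = 3.40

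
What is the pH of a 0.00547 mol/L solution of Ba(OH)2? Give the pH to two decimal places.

Ba(OH)2 is a strong base (each formula unit releases 2 OH-); [OH-] = 0.0109 M.
pOH = -log(0.0109) = 1.96
pH = 14.00 - 1.96 = 12.04

pH = 12.04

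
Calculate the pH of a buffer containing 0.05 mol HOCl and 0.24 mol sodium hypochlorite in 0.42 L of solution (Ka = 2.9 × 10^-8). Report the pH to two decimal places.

pKa = −log(2.9 × 10^-8) = 7.538
Using pH = pKa + log([base]/[acid]) with [base]/[acid] = 0.24/0.05:
pH = 7.538 + (+0.681) = 8.22

pH = 8.22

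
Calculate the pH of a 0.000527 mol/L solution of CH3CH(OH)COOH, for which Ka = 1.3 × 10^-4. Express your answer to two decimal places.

CH3CH(OH)COOH ⇌ CH3CH(OH)COO- + H+
Ka = [H+]²/(0.000527 − [H+]) = 1.3 × 10^-4
The 5% rule fails; solving [H+]² + Ka·[H+] − Ka·C₀ = 0 exactly:
[H+] = [−0.00013 + √(0.00013² + 2.74e-07)]/2 = 2.05 × 10^-4 M
pH = −log(2.05 × 10^-4) = 3.69

pH = 3.69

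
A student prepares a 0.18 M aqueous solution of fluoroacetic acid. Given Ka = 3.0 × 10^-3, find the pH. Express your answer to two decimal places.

pH = 1.66

FCH2COOH ⇌ FCH2COO- + H+
From the ICE table, Ka = x²/(0.18 − x) = 3.0 × 10^-3.
Here C₀/Ka ≈ 60, so the small-x approximation fails. Use the quadratic:
x = [−0.003 + √(0.003² + 0.00216)]/2 = 2.18 × 10^-2 M
pH = −log(2.18 × 10^-2) = 1.66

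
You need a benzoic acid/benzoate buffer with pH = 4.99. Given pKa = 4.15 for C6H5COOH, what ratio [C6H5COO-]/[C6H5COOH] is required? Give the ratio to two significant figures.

pH = pKa + log(r) ⇒ log(r) = 4.99 − 4.15 = +0.84
r = [C6H5COO-]/[C6H5COOH] = 10^(+0.84) = 6.92

ratio = 6.9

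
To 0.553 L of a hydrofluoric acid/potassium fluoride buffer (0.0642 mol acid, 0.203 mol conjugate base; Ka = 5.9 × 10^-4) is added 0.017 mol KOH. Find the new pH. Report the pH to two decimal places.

pH = 3.90

After neutralization: n(HF) = 0.0472 mol, n(F-) = 0.22 mol.
pKa = −log(5.9 × 10^-4) = 3.229
pH = pKa + log([A⁻]/[HA]) = 3.229 + log(0.22/0.0472) = 3.229 +0.668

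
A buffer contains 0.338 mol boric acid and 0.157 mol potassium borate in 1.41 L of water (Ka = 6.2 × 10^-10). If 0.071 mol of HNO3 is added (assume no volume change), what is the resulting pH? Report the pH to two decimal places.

pH = 8.53

Added H+ converts B(OH)4- to B(OH)3: B(OH)3 → 0.409 mol, B(OH)4- → 0.086 mol.
pKa = −log(6.2 × 10^-10) = 9.208
Henderson–Hasselbalch with mole ratio 0.086/0.409: pH = 9.208 + (-0.677)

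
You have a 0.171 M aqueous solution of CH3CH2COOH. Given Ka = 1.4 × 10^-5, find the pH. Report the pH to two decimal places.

CH3CH2COOH ⇌ CH3CH2COO- + H+
From the ICE table, Ka = x²/(0.171 − x) = 1.4 × 10^-5.
Assume x ≪ 0.171: x ≈ √(1.4 × 10^-5 × 0.171) = 1.55 × 10^-3 M
Check: 0.9% ionized — well under 5%, approximation valid.
pH = −log[H+] = −log(1.55 × 10^-3) = 2.81

pH = 2.81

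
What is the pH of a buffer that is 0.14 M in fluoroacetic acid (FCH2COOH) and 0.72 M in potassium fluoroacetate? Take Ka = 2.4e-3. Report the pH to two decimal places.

pH = 3.33

pKa = −log(2.4 × 10^-3) = 2.620
pH = pKa + log([A⁻]/[HA]) = 2.620 + log(0.72/0.14)
pH = 2.620 + (+0.711) = 3.33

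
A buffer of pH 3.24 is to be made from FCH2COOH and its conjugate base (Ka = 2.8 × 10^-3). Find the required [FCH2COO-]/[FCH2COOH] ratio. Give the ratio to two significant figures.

ratio = 4.9

pKa = -log(2.8 × 10^-3) = 2.553
pH = pKa + log(r) ⇒ log(r) = 3.24 − 2.553 = +0.687
r = [FCH2COO-]/[FCH2COOH] = 10^(+0.687) = 4.86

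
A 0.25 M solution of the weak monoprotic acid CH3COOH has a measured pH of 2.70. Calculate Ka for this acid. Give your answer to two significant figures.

Ka = 1.6 × 10^-5

[H+] = 10^(-2.70) = 2.00 × 10^-3 M
At equilibrium [HA] = 0.25 − 2.00 × 10^-3 = 2.48 × 10^-1 M
Ka = [H+][A-]/[HA] = (2.00 × 10^-3)² / 2.48 × 10^-1 = 1.6 × 10^-5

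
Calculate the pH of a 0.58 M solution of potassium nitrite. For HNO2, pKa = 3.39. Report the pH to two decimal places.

NO2- is the conjugate base of the weak acid HNO2.
Ka = 10^(−3.39) = 4.07 × 10^-4
Kb = Kw/Ka = 1.0×10^-14 / 4.07 × 10^-4 = 2.46 × 10^-11
Kb = [OH-]²/(0.58 − [OH-]) = 2.46 × 10^-11
Assume [OH-] ≪ 0.58: [OH-] ≈ √(2.46 × 10^-11 × 0.58) = 3.78 × 10^-6 M
pOH = −log(3.78 × 10^-6) = 5.42; pH = 14.00 − 5.42 = 8.58

pH = 8.58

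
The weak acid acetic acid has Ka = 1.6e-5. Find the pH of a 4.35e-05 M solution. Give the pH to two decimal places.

CH3COOH ⇌ CH3COO- + H+
From the ICE table, Ka = [H+]²/(4.35e-05 − [H+]) = 1.6 × 10^-5.
Here C₀/Ka ≈ 2.72, so the small-[H+] approximation fails. Use the quadratic:
[H+] = [−1.6e-05 + √(1.6e-05² + 2.78e-09)]/2 = 1.96 × 10^-5 M
pH = −log(1.96 × 10^-5) = 4.71

pH = 4.71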